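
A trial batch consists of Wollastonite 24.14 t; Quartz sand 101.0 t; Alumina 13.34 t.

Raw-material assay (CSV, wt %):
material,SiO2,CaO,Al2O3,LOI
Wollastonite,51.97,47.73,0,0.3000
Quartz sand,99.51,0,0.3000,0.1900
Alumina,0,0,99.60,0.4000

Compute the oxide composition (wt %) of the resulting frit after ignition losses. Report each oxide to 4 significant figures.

Glass mass = 138.2 t (batch 138.5 − LOI 0.3177).
Composition: SiO2 81.82%, CaO 8.339%, Al2O3 9.836%

Every computation maintains full float precision in all steps — intermediates are printed, rounded to 4 significant figures, alongside each step — each reported value takes exactly one rounding. The derived quantities are re-derived at full precision (three oxide percentages, glass mass, ignition loss, totals, yield) from the batch weights at 138.2 t of glass, as given in question or answer.
What the batch supplies per oxide:
  SiO2: 24.14·0.5197 + 101.0·0.9951 = 113.1 t
  CaO: 24.14·0.4773 = 11.52 t
  Al2O3: 101.0·0.003000 + 13.34·0.9960 = 13.59 t
LOI: 24.14·0.003000 + 101.0·0.001900 + 13.34·0.004000 = 0.3177 t
The glass mass, total less LOI, = 138.5 − 0.3177 = 138.2 t (equal to the oxide-mass sum)
wt %: oxide over glass, times 100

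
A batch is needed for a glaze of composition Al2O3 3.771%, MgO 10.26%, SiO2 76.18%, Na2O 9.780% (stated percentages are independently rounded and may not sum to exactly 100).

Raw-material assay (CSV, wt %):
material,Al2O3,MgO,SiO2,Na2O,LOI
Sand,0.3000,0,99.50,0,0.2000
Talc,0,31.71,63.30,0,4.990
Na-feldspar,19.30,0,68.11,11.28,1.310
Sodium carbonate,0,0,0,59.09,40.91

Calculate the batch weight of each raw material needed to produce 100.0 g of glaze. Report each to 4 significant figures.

Batch per 100.0 g glaze:
  Sand: 43.06 g
  Talc: 32.36 g
  Na-feldspar: 18.87 g
  Sodium carbonate: 12.95 g
Total batch = 107.2 g; LOI loss = 7.246 g; yield = 93.24%

Every computation holds full precision through every step — the intermediate values are displayed rounded off to 4 significant figures alongside each step; a single rounding yields every reported value; the derived quantities, which include the four compositions, the totals, net glass mass, LOI, yield, are carried in full precision, as quoted within either problem or answer, starting from the weights for 100.0 g of glass.
Per-oxide target masses for 100.0 g glaze:
  Al2O3: 3.771% × 100.0 = 3.771 g
  MgO: 10.26% × 100.0 = 10.26 g
  SiO2: 76.18% × 100.0 = 76.18 g
  Na2O: 9.780% × 100.0 = 9.780 g
Sums-versus-targets review on the weights just shown, at the basis given (summed amounts equal target values inside rounding margins):
  Al2O3: 43.06·0.003000 + 18.87·0.1930 = 3.771 g (target 3.771 g)
  MgO: 32.36·0.3171 = 10.26 g (target 10.26 g)
  SiO2: 43.06·0.9950 + 32.36·0.6330 + 18.87·0.6811 = 76.18 g (target 76.18 g)
  Na2O: 18.87·0.1128 + 12.95·0.5909 = 9.781 g (target 9.780 g)
The glass-mass cross-check: total batch − LOI = 99.99 g (summing oxide targets gives 99.99 g; stated basis 100.0 g — deltas are rounding alone).
Adding the batch up: Σ batch = 107.2 g; LOI removed, Σ of batch·LOI: 7.246 g; as yield: glass ÷ batch → 93.24%.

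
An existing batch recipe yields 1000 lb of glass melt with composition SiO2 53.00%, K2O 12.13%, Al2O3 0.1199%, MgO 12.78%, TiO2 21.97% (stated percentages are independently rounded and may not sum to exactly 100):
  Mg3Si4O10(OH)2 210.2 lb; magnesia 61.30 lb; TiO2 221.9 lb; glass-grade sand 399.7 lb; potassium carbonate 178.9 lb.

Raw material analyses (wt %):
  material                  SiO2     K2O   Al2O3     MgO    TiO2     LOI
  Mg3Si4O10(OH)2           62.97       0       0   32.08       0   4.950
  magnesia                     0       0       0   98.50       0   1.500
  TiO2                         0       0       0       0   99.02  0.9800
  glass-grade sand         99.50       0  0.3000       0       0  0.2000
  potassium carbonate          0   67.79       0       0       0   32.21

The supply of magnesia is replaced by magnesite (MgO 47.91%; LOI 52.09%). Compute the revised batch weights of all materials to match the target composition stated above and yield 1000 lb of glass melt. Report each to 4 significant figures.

Revised batch per 1000 lb glass melt:
  Mg3Si4O10(OH)2: 210.2 lb
  magnesite: 126.0 lb
  TiO2: 221.9 lb
  glass-grade sand: 399.7 lb
  potassium carbonate: 178.9 lb
Total batch = 1137 lb; LOI loss = 136.6 lb

Working values are shown, with 4-significant-figure rounding, in the working — the whole derivation holds exact precision through every step; every reported number is rounded exactly once; all derived quantities are rebuilt using the weight values for 1000 lb of glass in exact precision (net glass mass, five oxide percentages, LOI, the yield, totals), as quoted within the problem or answer text.
Per-oxide target masses for 1000 lb glass melt:
  SiO2: 53.00% × 1000 = 530.0 lb
  K2O: 12.13% × 1000 = 121.3 lb
  Al2O3: 0.1199% × 1000 = 1.199 lb
  MgO: 12.78% × 1000 = 127.8 lb
  TiO2: 21.97% × 1000 = 219.7 lb
Verifying the oxide balance with the batch weights as given, per the basis as stated (oxide sums agree with the targets up to rounding of the answer):
  SiO2: 210.2·0.6297 + 399.7·0.9950 = 530.1 lb (target 530.0 lb)
  K2O: 178.9·0.6779 = 121.3 lb (target 121.3 lb)
  Al2O3: 399.7·0.003000 = 1.199 lb (target 1.199 lb)
  MgO: 210.2·0.3208 + 126.0·0.4791 = 127.8 lb (target 127.8 lb)
  TiO2: 221.9·0.9902 = 219.7 lb (target 219.7 lb)
Auditing the glass mass value: total charge less LOI = 1000 lb (the targets, summed, come to 1000 lb; versus the stated basis of 1000 lb — rounding explains the deltas).
Batch grand total — Σ batch = 1137 lb; ignition loss, Σ(batch × LOI) = 136.6 lb; as yield: glass ÷ batch → 87.98%.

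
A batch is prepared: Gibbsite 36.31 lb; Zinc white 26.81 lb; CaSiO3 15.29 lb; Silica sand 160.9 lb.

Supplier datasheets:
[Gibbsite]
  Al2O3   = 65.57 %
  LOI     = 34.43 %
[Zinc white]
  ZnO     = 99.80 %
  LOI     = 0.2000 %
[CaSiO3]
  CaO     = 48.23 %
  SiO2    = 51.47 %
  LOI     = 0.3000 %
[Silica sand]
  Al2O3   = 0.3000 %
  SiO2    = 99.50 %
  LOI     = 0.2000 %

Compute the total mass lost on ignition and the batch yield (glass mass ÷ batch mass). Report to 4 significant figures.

Each numeric step holds full precision in every operation — rounding to four significant figures extends to every in-between result as shown; exactly one rounding goes into every reported result — the derived quantities, which include ignition loss, the yield, totals, the four compositions, net glass mass, are carried in full precision, as written in problem or answer, from the weighed amounts at 226.4 lb of glass.
LOI of each material in turn:
  Gibbsite: 36.31 × 0.3443 = 12.50 lb
  Zinc white: 26.81 × 0.002000 = 0.05362 lb
  CaSiO3: 15.29 × 0.003000 = 0.04587 lb
  Silica sand: 160.9 × 0.002000 = 0.3218 lb
Total LOI = 12.92 lb
Glass = batch − LOI = 239.3 − 12.92 = 226.4 lb

LOI loss = 12.92 lb; glass = 226.4 lb; yield = 94.60%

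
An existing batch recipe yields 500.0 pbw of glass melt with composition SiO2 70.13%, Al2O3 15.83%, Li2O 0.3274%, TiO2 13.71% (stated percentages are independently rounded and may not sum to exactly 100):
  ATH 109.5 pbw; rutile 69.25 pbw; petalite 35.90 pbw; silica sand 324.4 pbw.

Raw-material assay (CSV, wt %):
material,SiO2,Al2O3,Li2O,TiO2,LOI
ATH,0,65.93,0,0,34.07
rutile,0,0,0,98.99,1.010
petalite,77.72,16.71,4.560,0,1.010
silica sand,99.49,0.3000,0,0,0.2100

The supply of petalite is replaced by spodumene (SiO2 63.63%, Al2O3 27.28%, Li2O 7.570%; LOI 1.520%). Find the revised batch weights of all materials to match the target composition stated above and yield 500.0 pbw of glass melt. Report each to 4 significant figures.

Full float precision is kept from first step to last — values along the way are shown rounded to 4 significant figures at each printed step. Each reported value is rounded just once — derived quantities, including glass mass, totals, four oxide percentages, LOI, yield, are re-derived from the weighed amounts for 500.0 pbw of glass in full precision as set out in either problem or answer.
Oxide mass targets, per 500.0 pbw glass melt:
  SiO2: 70.13% × 500.0 = 350.6 pbw
  Al2O3: 15.83% × 500.0 = 79.15 pbw
  Li2O: 0.3274% × 500.0 = 1.637 pbw
  TiO2: 13.71% × 500.0 = 68.55 pbw
Balance tally, oxide-wise, given the weights on record, under the basis named above (delivered sums recover each target given rounding of the digits):
  SiO2: 21.62·0.6363 + 338.6·0.9949 = 350.6 pbw (target 350.6 pbw)
  Al2O3: 109.6·0.6593 + 21.62·0.2728 + 338.6·0.003000 = 79.17 pbw (target 79.15 pbw)
  Li2O: 21.62·0.07570 = 1.637 pbw (target 1.637 pbw)
  TiO2: 69.25·0.9899 = 68.55 pbw (target 68.55 pbw)
Auditing the glass mass value: total batch − LOI = 500.0 pbw (per-oxide target masses sum to 500.0 pbw; versus the stated basis of 500.0 pbw — gaps are rounding artifacts).
Whole-batch sum: Σ batch = 539.1 pbw; LOI removed, Σ of batch·LOI: 39.08 pbw; yield = glass ÷ total batch = 92.75%.

Revised batch per 500.0 pbw glass melt:
  ATH: 109.6 pbw
  rutile: 69.25 pbw
  spodumene: 21.62 pbw
  silica sand: 338.6 pbw
Total batch = 539.1 pbw; LOI loss = 39.08 pbw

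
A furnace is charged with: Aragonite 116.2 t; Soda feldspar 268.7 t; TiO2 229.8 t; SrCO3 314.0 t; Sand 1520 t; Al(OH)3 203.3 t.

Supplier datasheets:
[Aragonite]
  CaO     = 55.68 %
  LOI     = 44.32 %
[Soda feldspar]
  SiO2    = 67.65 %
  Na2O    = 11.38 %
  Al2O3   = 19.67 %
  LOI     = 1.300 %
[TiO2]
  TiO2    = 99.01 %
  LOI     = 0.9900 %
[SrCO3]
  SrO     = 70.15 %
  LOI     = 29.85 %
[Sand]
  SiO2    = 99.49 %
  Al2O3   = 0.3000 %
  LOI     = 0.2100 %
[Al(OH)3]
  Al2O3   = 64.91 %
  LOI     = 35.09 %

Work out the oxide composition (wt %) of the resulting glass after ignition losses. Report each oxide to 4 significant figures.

The working math keeps full precision end to end. Values along the way are rounded off to 4 significant digits wherever printed; a single rounding finalizes every reported figure — derived quantities (six oxide percentages, totals, the yield, glass mass, ignition loss) are computed at exact precision from the weighed amounts on 2426 t of glass precisely as stated by the problem or the answer.
Per-oxide mass from batch:
  TiO2: 229.8·0.9901 = 227.5 t
  SiO2: 268.7·0.6765 + 1520·0.9949 = 1694 t
  Na2O: 268.7·0.1138 = 30.58 t
  CaO: 116.2·0.5568 = 64.70 t
  Al2O3: 268.7·0.1967 + 1520·0.003000 + 203.3·0.6491 = 189.4 t
  SrO: 314.0·0.7015 = 220.3 t
LOI: 116.2·0.4432 + 268.7·0.01300 + 229.8·0.009900 + 314.0·0.2985 + 1520·0.002100 + 203.3·0.3509 = 225.5 t
The glass mass, total less LOI, = 2652 − 225.5 = 2426 t (equal to the oxide-mass sum)
wt %: oxide over glass, times 100

Glass mass = 2426 t (batch 2652 − LOI 225.5).
Composition: TiO2 9.377%, SiO2 69.81%, Na2O 1.260%, CaO 2.666%, Al2O3 7.805%, SrO 9.078%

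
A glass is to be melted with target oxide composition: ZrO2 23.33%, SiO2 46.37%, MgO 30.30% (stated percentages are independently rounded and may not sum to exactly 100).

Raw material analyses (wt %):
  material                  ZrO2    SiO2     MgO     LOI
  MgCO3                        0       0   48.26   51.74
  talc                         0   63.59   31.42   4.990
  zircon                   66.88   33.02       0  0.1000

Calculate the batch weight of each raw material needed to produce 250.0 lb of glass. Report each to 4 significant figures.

Batch per 250.0 lb glass:
  MgCO3: 67.76 lb
  talc: 137.0 lb
  zircon: 87.21 lb
Total batch = 292.0 lb; LOI loss = 41.98 lb; yield = 85.62%

In-progress results appear, rounded to 4 significant digits, as written. Each numeric step keeps full float precision throughout; each reported value takes a single rounding; derived quantities (ignition loss, the three compositions, the yield, the totals, glass mass) are rebuilt at exact precision using the weight values at 250.0 lb of glass, as given in the question or the answer.
Oxide-by-oxide targets in 250.0 lb glass:
  ZrO2: 23.33% × 250.0 = 58.32 lb
  SiO2: 46.37% × 250.0 = 115.9 lb
  MgO: 30.30% × 250.0 = 75.75 lb
A balance pass over the oxides, from the weights as reported, for the quoted basis mass (summed amounts equal target values net of answer rounding effects):
  ZrO2: 87.21·0.6688 = 58.33 lb (target 58.32 lb)
  SiO2: 137.0·0.6359 + 87.21·0.3302 = 115.9 lb (target 115.9 lb)
  MgO: 67.76·0.4826 + 137.0·0.3142 = 75.75 lb (target 75.75 lb)
Glass mass check: Σ batch − LOI loss = 250.0 lb (the targets, summed, come to 250.0 lb; basis as stated: 250.0 lb — gaps are rounding artifacts).
Total batch = Σ batch = 292.0 lb; the LOI term Σ batch·LOI equals 41.98 lb; yield, glass over the total, = 85.62%.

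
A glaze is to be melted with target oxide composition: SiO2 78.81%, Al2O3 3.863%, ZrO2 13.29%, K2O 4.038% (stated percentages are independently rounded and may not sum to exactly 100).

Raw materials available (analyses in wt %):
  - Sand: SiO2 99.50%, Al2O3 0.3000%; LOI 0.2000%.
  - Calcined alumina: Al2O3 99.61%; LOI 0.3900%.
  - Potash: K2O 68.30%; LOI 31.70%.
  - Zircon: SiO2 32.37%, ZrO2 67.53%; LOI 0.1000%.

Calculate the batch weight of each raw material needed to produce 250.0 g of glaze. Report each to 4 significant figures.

Batch per 250.0 g glaze:
  Sand: 182.0 g
  Calcined alumina: 9.147 g
  Potash: 14.78 g
  Zircon: 49.20 g
Total batch = 255.1 g; LOI loss = 5.134 g; yield = 97.99%

Every computation keeps full float precision end to end. Intermediates are shown (rounded to four significant figures) at each printed step — every reported number takes a single rounding — all derived quantities (the yield, four oxide percentages, glass mass, ignition loss, totals) are computed in full float precision using the weight values for 250.0 g of glass, as set out in question or answer.
Target masses of each oxide per 250.0 g glaze:
  SiO2: 78.81% × 250.0 = 197.0 g
  Al2O3: 3.863% × 250.0 = 9.658 g
  ZrO2: 13.29% × 250.0 = 33.22 g
  K2O: 4.038% × 250.0 = 10.10 g
Balance tally, oxide-wise, on the weights just shown, at the basis given (sums match the target masses net of answer rounding effects):
  SiO2: 182.0·0.9950 + 49.20·0.3237 = 197.0 g (target 197.0 g)
  Al2O3: 182.0·0.003000 + 9.147·0.9961 = 9.657 g (target 9.658 g)
  ZrO2: 49.20·0.6753 = 33.22 g (target 33.22 g)
  K2O: 14.78·0.6830 = 10.09 g (target 10.10 g)
Auditing the glass mass value: batch Σ − ignition loss = 250.0 g (summing oxide targets gives 250.0 g; the stated basis being 250.0 g — any gap is answer rounding).
Batch total: Σ batch = 255.1 g; loss to ignition Σ batch·LOI = 5.134 g; glass ÷ batch gives a yield of 97.99%.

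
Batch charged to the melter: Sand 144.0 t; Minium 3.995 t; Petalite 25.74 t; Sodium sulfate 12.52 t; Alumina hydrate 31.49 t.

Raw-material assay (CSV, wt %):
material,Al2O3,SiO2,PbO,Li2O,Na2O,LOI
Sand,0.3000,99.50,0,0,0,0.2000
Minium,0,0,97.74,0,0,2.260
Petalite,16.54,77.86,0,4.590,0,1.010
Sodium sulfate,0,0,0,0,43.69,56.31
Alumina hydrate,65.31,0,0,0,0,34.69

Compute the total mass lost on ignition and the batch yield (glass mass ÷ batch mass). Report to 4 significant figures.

All internal work runs at full float precision from first step to last. The intermediate values appear rounded off to 4 significant figures between the steps — every reported result is rounded just once. All derived quantities, which include the totals, ignition loss, net glass mass, five oxide percentages, yield, are recomputed in exact precision, precisely as stated by problem or answer, starting from the weights at 199.1 t of glass.
Loss on ignition, line by line:
  Sand: 144.0 × 0.002000 = 0.2880 t
  Minium: 3.995 × 0.02260 = 0.09029 t
  Petalite: 25.74 × 0.01010 = 0.2600 t
  Sodium sulfate: 12.52 × 0.5631 = 7.050 t
  Alumina hydrate: 31.49 × 0.3469 = 10.92 t
Total LOI = 18.61 t
Glass = batch − LOI = 217.7 − 18.61 = 199.1 t

LOI loss = 18.61 t; glass = 199.1 t; yield = 91.45%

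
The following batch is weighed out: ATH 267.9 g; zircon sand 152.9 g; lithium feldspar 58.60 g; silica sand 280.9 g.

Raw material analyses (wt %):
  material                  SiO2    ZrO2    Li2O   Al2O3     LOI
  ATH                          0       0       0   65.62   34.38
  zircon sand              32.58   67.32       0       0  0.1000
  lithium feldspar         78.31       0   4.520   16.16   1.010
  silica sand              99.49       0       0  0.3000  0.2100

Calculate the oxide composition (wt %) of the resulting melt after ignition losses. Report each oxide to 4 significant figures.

All arithmetic maintains exact precision from start to finish — intermediates are displayed (rounded to four significant digits) as written; every reported number undergoes a single rounding; derived quantities are carried at full precision (ignition loss, the four compositions, totals, glass mass, yield) from the weighed amounts per 666.9 g of glass as quoted within the problem or the answer.
What the batch supplies per oxide:
  SiO2: 152.9·0.3258 + 58.60·0.7831 + 280.9·0.9949 = 375.2 g
  ZrO2: 152.9·0.6732 = 102.9 g
  Li2O: 58.60·0.04520 = 2.649 g
  Al2O3: 267.9·0.6562 + 58.60·0.1616 + 280.9·0.003000 = 186.1 g
LOI: 267.9·0.3438 + 152.9·0.001000 + 58.60·0.01010 + 280.9·0.002100 = 93.44 g
Glass mass = batch − LOI = 760.3 − 93.44 = 666.9 g (matching Σ of the oxides)
wt %: oxide over glass, times 100

Glass mass = 666.9 g (batch 760.3 − LOI 93.44).
Composition: SiO2 56.26%, ZrO2 15.44%, Li2O 0.3972%, Al2O3 27.91%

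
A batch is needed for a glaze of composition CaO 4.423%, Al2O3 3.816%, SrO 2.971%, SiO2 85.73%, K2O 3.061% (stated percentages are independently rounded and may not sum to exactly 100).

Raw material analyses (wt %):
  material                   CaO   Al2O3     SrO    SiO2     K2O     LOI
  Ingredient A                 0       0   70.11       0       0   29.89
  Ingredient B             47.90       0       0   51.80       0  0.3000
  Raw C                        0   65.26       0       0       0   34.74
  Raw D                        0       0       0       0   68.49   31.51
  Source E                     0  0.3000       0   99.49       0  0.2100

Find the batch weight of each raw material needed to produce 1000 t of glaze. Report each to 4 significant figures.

The intermediate values appear, rounded to four significant figures, across the worked steps. The whole derivation holds full precision at each step; a single rounding completes every reported figure — all derived quantities (ignition loss, the yield, five oxide percentages, net glass mass, the totals) are rebuilt at full float precision from the weighed amounts per 1000 t of glass, exactly as shown in the problem or the answer.
Target masses of each oxide per 1000 t glaze:
  CaO: 4.423% × 1000 = 44.23 t
  Al2O3: 3.816% × 1000 = 38.16 t
  SrO: 2.971% × 1000 = 29.71 t
  SiO2: 85.73% × 1000 = 857.3 t
  K2O: 3.061% × 1000 = 30.61 t
A balance pass over the oxides, working from each reported weight, relative to the basis at hand (target by target, the sums agree up to rounding of the answer):
  CaO: 92.34·0.4790 = 44.23 t (target 44.23 t)
  Al2O3: 54.73·0.6526 + 813.6·0.003000 = 38.16 t (target 38.16 t)
  SrO: 42.38·0.7011 = 29.71 t (target 29.71 t)
  SiO2: 92.34·0.5180 + 813.6·0.9949 = 857.3 t (target 857.3 t)
  K2O: 44.69·0.6849 = 30.61 t (target 30.61 t)
Glass-mass bookkeeping: the batch minus its LOI: 1000 t (targets for the oxides total 1000 t; versus the stated basis of 1000 t — rounding explains the deltas).
Batch total: Σ batch = 1048 t; LOI loss = Σ batch·LOI = 47.75 t; yield, glass over the total, = 95.44%.

Batch per 1000 t glaze:
  Ingredient A: 42.38 t
  Ingredient B: 92.34 t
  Raw C: 54.73 t
  Raw D: 44.69 t
  Source E: 813.6 t
Total batch = 1048 t; LOI loss = 47.75 t; yield = 95.44%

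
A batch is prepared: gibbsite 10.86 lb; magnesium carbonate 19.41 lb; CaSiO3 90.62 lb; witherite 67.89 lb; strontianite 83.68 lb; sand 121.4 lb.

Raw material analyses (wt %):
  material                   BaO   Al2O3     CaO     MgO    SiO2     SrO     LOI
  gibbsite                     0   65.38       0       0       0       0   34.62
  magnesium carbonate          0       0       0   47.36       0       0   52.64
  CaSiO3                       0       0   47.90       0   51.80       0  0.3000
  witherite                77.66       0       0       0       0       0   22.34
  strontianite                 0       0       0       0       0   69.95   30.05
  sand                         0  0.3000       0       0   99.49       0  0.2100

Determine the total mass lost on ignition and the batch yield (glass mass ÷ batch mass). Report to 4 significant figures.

LOI loss = 54.82 lb; glass = 339.0 lb; yield = 86.08%

Mid-chain values are printed (rounded to four significant figures) between the steps; all internal work maintains full precision end to end — each reported figure takes exactly one rounding. Derived quantities, which include the totals, glass mass, six oxide percentages, the yield, LOI, are computed at full precision, as set out in either problem or answer, from the weighed amounts at 339.0 lb of glass.
Loss on ignition, line by line:
  gibbsite: 10.86 × 0.3462 = 3.760 lb
  magnesium carbonate: 19.41 × 0.5264 = 10.22 lb
  CaSiO3: 90.62 × 0.003000 = 0.2719 lb
  witherite: 67.89 × 0.2234 = 15.17 lb
  strontianite: 83.68 × 0.3005 = 25.15 lb
  sand: 121.4 × 0.002100 = 0.2549 lb
Total LOI = 54.82 lb
Glass = batch − LOI = 393.9 − 54.82 = 339.0 lb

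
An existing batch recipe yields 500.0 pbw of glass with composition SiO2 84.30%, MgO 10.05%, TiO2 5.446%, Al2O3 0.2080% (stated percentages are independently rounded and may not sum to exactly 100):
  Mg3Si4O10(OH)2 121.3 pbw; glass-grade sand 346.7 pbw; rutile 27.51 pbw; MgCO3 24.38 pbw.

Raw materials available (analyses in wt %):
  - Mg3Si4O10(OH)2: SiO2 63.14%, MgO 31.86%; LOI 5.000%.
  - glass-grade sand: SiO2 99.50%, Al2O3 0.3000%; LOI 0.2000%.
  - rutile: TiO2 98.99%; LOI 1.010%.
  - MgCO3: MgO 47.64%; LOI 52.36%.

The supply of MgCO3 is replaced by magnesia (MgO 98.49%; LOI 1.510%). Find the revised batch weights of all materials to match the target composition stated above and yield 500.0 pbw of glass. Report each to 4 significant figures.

Values along the way are displayed, with 4-significant-digit rounding, within the worked lines — each numeric step carries full precision end to end. Exactly one rounding goes into each reported figure — the derived quantities are re-derived starting from the weights on 500.0 pbw of glass at full precision (the four compositions, glass mass, yield, ignition loss, the totals) precisely as stated by problem or answer.
Oxide mass targets, per 500.0 pbw glass:
  SiO2: 84.30% × 500.0 = 421.5 pbw
  MgO: 10.05% × 500.0 = 50.25 pbw
  TiO2: 5.446% × 500.0 = 27.23 pbw
  Al2O3: 0.2080% × 500.0 = 1.040 pbw
Checking each oxide sum given the weights on record, against the basis in use (target by target, the sums agree net of answer rounding effects):
  SiO2: 121.3·0.6314 + 346.7·0.9950 = 421.6 pbw (target 421.5 pbw)
  MgO: 121.3·0.3186 + 11.79·0.9849 = 50.26 pbw (target 50.25 pbw)
  TiO2: 27.51·0.9899 = 27.23 pbw (target 27.23 pbw)
  Al2O3: 346.7·0.003000 = 1.040 pbw (target 1.040 pbw)
Glass-mass bookkeeping: the batch minus its LOI: 500.1 pbw (oxide target masses add up to 500.0 pbw; stated basis 500.0 pbw — deltas are rounding alone).
Adding the batch up: Σ batch = 507.3 pbw; LOI removed, Σ of batch·LOI: 7.214 pbw; the yield ratio, glass ÷ batch: 98.58%.

Revised batch per 500.0 pbw glass:
  Mg3Si4O10(OH)2: 121.3 pbw
  glass-grade sand: 346.7 pbw
  rutile: 27.51 pbw
  magnesia: 11.79 pbw
Total batch = 507.3 pbw; LOI loss = 7.214 pbw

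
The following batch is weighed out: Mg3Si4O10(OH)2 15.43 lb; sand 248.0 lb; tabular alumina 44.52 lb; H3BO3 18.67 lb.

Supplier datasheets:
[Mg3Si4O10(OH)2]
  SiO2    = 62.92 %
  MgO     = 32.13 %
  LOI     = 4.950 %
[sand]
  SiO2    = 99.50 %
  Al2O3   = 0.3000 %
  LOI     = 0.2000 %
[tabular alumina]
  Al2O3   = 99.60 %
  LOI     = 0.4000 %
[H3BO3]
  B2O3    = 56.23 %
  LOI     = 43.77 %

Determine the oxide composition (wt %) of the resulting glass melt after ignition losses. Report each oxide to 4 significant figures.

Glass mass = 317.0 lb (batch 326.6 − LOI 9.610).
Composition: SiO2 80.90%, Al2O3 14.22%, MgO 1.564%, B2O3 3.312%

Working values are displayed, with 4-significant-digit rounding, when written out. The working math holds exact precision through every step — exactly one rounding lands on every reported number. All derived quantities are recomputed from the batch weights at 317.0 lb of glass at full float precision (four oxide percentages, glass mass, the yield, totals, ignition loss) as written in question or answer.
Delivered oxide masses:
  SiO2: 15.43·0.6292 + 248.0·0.9950 = 256.5 lb
  Al2O3: 248.0·0.003000 + 44.52·0.9960 = 45.09 lb
  MgO: 15.43·0.3213 = 4.958 lb
  B2O3: 18.67·0.5623 = 10.50 lb
LOI: 15.43·0.04950 + 248.0·0.002000 + 44.52·0.004000 + 18.67·0.4377 = 9.610 lb
Glass = total batch minus LOI = 326.6 − 9.610 = 317.0 lb (= Σ oxide masses)
wt % = 100 × oxide mass / glass mass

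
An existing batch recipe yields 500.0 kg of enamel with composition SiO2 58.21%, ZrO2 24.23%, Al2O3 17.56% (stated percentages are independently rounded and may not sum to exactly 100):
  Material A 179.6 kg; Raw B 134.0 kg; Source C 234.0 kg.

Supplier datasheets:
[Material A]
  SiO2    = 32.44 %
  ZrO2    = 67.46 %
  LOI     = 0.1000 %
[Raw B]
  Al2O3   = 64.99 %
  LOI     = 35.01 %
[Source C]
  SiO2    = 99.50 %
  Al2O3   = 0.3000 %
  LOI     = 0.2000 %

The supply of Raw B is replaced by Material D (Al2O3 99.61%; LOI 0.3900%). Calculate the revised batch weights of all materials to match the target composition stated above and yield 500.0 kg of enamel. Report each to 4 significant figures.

Revised batch per 500.0 kg enamel:
  Material A: 179.6 kg
  Material D: 87.44 kg
  Source C: 234.0 kg
Total batch = 501.0 kg; LOI loss = 0.9886 kg

The whole derivation maintains full precision end to end. The intermediate values are shown (rounded to four significant figures) within the worked lines; each reported result takes just one rounding — all derived quantities (yield, three oxide percentages, ignition loss, net glass mass, the totals) are computed from the batch weights at 500.0 kg of glass at full precision precisely as stated by problem or answer.
Oxide mass targets, per 500.0 kg enamel:
  SiO2: 58.21% × 500.0 = 291.0 kg
  ZrO2: 24.23% × 500.0 = 121.2 kg
  Al2O3: 17.56% × 500.0 = 87.80 kg
Mass-balance tally per oxide using the reported weights, against the basis in use (sums match the target masses given rounding of the digits):
  SiO2: 179.6·0.3244 + 234.0·0.9950 = 291.1 kg (target 291.0 kg)
  ZrO2: 179.6·0.6746 = 121.2 kg (target 121.2 kg)
  Al2O3: 87.44·0.9961 + 234.0·0.003000 = 87.80 kg (target 87.80 kg)
Auditing the glass mass value: Σ batch − LOI loss = 500.1 kg (the targets, summed, come to 500.0 kg; versus the stated basis of 500.0 kg — rounding explains the deltas).
Batch grand total — Σ batch = 501.0 kg; loss to ignition Σ batch·LOI = 0.9886 kg; yield = glass ÷ total batch = 99.80%.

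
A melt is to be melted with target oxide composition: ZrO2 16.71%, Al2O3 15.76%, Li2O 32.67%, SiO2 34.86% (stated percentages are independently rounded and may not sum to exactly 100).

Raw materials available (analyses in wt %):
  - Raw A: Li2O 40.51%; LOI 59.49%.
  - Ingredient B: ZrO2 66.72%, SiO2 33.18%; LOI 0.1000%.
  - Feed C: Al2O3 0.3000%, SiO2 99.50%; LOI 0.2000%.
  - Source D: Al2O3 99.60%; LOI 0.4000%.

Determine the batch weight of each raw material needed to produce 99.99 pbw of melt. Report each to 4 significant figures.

Full float precision is kept all the way through. In-progress results are shown rounded to four significant digits; each reported number is rounded only once. All derived quantities (the four compositions, the totals, glass mass, the yield, LOI) are carried from the weighed amounts on 99.99 pbw of glass at exact precision as given in the question or the answer.
Per-oxide target masses for 99.99 pbw melt:
  ZrO2: 16.71% × 99.99 = 16.71 pbw
  Al2O3: 15.76% × 99.99 = 15.76 pbw
  Li2O: 32.67% × 99.99 = 32.67 pbw
  SiO2: 34.86% × 99.99 = 34.86 pbw
Oxide-by-oxide audit on the weights just shown, under the basis named above (sum by sum, the targets are met within answer rounding):
  ZrO2: 25.04·0.6672 = 16.71 pbw (target 16.71 pbw)
  Al2O3: 26.68·0.003000 + 15.74·0.9960 = 15.76 pbw (target 15.76 pbw)
  Li2O: 80.64·0.4051 = 32.67 pbw (target 32.67 pbw)
  SiO2: 25.04·0.3318 + 26.68·0.9950 = 34.85 pbw (target 34.86 pbw)
Glass-mass bookkeeping: total batch − LOI = 99.99 pbw (oxide target masses add up to 99.99 pbw; versus the stated basis of 99.99 pbw — any gap is answer rounding).
Adding the batch up: Σ batch = 148.1 pbw; loss to ignition Σ batch·LOI = 48.11 pbw; yield, glass over the total, = 67.51%.

Batch per 99.99 pbw melt:
  Raw A: 80.64 pbw
  Ingredient B: 25.04 pbw
  Feed C: 26.68 pbw
  Source D: 15.74 pbw
Total batch = 148.1 pbw; LOI loss = 48.11 pbw; yield = 67.51%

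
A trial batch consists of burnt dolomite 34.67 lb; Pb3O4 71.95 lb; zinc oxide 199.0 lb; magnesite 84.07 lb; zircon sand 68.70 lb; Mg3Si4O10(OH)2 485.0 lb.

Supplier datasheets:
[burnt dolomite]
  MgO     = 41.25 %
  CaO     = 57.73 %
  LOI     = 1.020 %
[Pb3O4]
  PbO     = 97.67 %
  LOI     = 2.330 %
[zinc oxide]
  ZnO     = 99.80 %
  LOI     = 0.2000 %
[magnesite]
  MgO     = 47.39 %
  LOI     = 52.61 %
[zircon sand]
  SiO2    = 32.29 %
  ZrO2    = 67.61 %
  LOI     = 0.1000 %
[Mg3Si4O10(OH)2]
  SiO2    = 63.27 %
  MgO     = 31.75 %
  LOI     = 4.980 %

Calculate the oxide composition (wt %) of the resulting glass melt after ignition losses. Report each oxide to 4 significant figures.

Glass mass = 872.5 lb (batch 943.4 − LOI 70.88).
Composition: SiO2 37.71%, ZrO2 5.323%, PbO 8.054%, MgO 23.85%, ZnO 22.76%, CaO 2.294%

Each numeric step carries exact precision at every stage. Intermediates appear, rounded to 4 significant figures, as written — each reported result is rounded a single time — the derived quantities, including the yield, net glass mass, six oxide percentages, totals, ignition loss, are rebuilt starting from the weights per 872.5 lb of glass at exact precision, precisely as stated by the problem or the answer.
Oxide-by-oxide delivered mass:
  SiO2: 68.70·0.3229 + 485.0·0.6327 = 329.0 lb
  ZrO2: 68.70·0.6761 = 46.45 lb
  PbO: 71.95·0.9767 = 70.27 lb
  MgO: 34.67·0.4125 + 84.07·0.4739 + 485.0·0.3175 = 208.1 lb
  ZnO: 199.0·0.9980 = 198.6 lb
  CaO: 34.67·0.5773 = 20.01 lb
LOI: 34.67·0.01020 + 71.95·0.02330 + 199.0·0.002000 + 84.07·0.5261 + 68.70·0.001000 + 485.0·0.04980 = 70.88 lb
Glass = total batch minus LOI = 943.4 − 70.88 = 872.5 lb (matching Σ of the oxides)
wt % = oxide mass / glass mass × 100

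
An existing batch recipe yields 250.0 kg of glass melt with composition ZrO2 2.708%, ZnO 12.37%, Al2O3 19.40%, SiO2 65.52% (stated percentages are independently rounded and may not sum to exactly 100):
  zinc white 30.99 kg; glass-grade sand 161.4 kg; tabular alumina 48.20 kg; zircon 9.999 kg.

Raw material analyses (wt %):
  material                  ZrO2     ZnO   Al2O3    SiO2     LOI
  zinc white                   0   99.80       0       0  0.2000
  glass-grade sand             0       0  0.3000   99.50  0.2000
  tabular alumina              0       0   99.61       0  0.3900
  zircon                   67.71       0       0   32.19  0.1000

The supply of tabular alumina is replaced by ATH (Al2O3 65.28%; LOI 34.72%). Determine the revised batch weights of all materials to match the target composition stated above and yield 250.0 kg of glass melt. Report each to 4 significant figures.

The intermediate values are printed, rounded to four significant figures, between the steps; all arithmetic carries full precision end to end; each reported number is rounded once only; all derived quantities (net glass mass, totals, four oxide percentages, the yield, LOI) are rebuilt in exact precision from the batch weights at 250.0 kg of glass, as written in the problem or the answer.
The oxide mass targets at 250.0 kg glass melt:
  ZrO2: 2.708% × 250.0 = 6.770 kg
  ZnO: 12.37% × 250.0 = 30.92 kg
  Al2O3: 19.40% × 250.0 = 48.50 kg
  SiO2: 65.52% × 250.0 = 163.8 kg
Verifying the oxide balance per the reported batch figures, for the quoted basis mass (sum by sum, the targets are met once rounding is allowed for):
  ZrO2: 9.999·0.6771 = 6.770 kg (target 6.770 kg)
  ZnO: 30.99·0.9980 = 30.93 kg (target 30.92 kg)
  Al2O3: 161.4·0.003000 + 73.55·0.6528 = 48.50 kg (target 48.50 kg)
  SiO2: 161.4·0.9950 + 9.999·0.3219 = 163.8 kg (target 163.8 kg)
Auditing the glass mass value: Σ batch − LOI loss = 250.0 kg (summing oxide targets gives 250.0 kg; against the stated basis, 250.0 kg — deltas are rounding alone).
Batch total: Σ batch = 275.9 kg; LOI removed, Σ of batch·LOI: 25.93 kg; the yield ratio, glass ÷ batch: 90.60%.

Revised batch per 250.0 kg glass melt:
  zinc white: 30.99 kg
  glass-grade sand: 161.4 kg
  ATH: 73.55 kg
  zircon: 9.999 kg
Total batch = 275.9 kg; LOI loss = 25.93 kg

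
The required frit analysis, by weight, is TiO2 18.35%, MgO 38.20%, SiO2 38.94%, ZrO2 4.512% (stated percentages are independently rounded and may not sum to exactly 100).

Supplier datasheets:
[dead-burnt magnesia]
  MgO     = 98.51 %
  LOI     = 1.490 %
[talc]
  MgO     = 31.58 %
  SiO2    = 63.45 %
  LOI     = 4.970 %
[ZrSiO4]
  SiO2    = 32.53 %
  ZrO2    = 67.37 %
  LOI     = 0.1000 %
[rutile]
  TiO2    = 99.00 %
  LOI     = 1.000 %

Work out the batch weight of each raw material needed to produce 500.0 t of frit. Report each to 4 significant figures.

Values along the way appear rounded to 4 significant digits across the worked steps. All arithmetic carries exact precision at all times; each reported value takes a single rounding; the derived quantities are rebuilt at full precision (yield, LOI, the totals, glass mass, four oxide percentages) from the batch weights at 500.0 t of glass, as they appear in question or answer.
Oxide-by-oxide targets in 500.0 t frit:
  TiO2: 18.35% × 500.0 = 91.75 t
  MgO: 38.20% × 500.0 = 191.0 t
  SiO2: 38.94% × 500.0 = 194.7 t
  ZrO2: 4.512% × 500.0 = 22.56 t
Mass-balance tally per oxide applying the batch weights above, relative to the basis at hand (summed amounts equal target values exact up to rounding of places):
  TiO2: 92.68·0.9900 = 91.75 t (target 91.75 t)
  MgO: 101.0·0.9851 + 289.7·0.3158 = 191.0 t (target 191.0 t)
  SiO2: 289.7·0.6345 + 33.49·0.3253 = 194.7 t (target 194.7 t)
  ZrO2: 33.49·0.6737 = 22.56 t (target 22.56 t)
Glass-mass bookkeeping: Σ batch − LOI loss = 500.0 t (oxide target masses add up to 500.0 t; with the basis standing at 500.0 t — rounding explains the deltas).
Adding the batch up: Σ batch = 516.9 t; the LOI term Σ batch·LOI equals 16.86 t; yield, glass over the total, = 96.74%.

Batch per 500.0 t frit:
  dead-burnt magnesia: 101.0 t
  talc: 289.7 t
  ZrSiO4: 33.49 t
  rutile: 92.68 t
Total batch = 516.9 t; LOI loss = 16.86 t; yield = 96.74%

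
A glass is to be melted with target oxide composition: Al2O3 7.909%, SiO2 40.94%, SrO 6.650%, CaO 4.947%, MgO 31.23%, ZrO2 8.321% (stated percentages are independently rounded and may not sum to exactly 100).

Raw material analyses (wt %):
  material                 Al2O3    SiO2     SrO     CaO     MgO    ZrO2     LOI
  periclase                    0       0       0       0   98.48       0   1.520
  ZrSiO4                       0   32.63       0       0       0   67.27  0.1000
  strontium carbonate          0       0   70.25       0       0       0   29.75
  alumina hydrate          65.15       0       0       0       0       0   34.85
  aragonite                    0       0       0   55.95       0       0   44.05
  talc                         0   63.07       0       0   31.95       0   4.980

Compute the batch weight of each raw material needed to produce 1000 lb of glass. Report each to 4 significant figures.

Batch per 1000 lb glass:
  periclase: 127.3 lb
  ZrSiO4: 123.7 lb
  strontium carbonate: 94.66 lb
  alumina hydrate: 121.4 lb
  aragonite: 88.42 lb
  talc: 585.1 lb
Total batch = 1141 lb; LOI loss = 140.6 lb; yield = 87.67%

The intermediate values are printed rounded off to 4 significant figures on the page. Each numeric step runs at exact precision end to end — a single rounding finalizes every reported number. Derived quantities (glass mass, totals, six oxide percentages, yield, LOI) are rebuilt in exact precision from the batch weights per 1000 lb of glass, exactly as printed in problem or answer.
Oxide mass targets, per 1000 lb glass:
  Al2O3: 7.909% × 1000 = 79.09 lb
  SiO2: 40.94% × 1000 = 409.4 lb
  SrO: 6.650% × 1000 = 66.50 lb
  CaO: 4.947% × 1000 = 49.47 lb
  MgO: 31.23% × 1000 = 312.3 lb
  ZrO2: 8.321% × 1000 = 83.21 lb
Checking each oxide sum working from each reported weight, versus the basis set out (summed amounts equal target values up to rounding of the answer):
  Al2O3: 121.4·0.6515 = 79.09 lb (target 79.09 lb)
  SiO2: 123.7·0.3263 + 585.1·0.6307 = 409.4 lb (target 409.4 lb)
  SrO: 94.66·0.7025 = 66.50 lb (target 66.50 lb)
  CaO: 88.42·0.5595 = 49.47 lb (target 49.47 lb)
  MgO: 127.3·0.9848 + 585.1·0.3195 = 312.3 lb (target 312.3 lb)
  ZrO2: 123.7·0.6727 = 83.21 lb (target 83.21 lb)
The glass-mass cross-check: the batch minus its LOI: 1000 lb (per-oxide target masses sum to 1000 lb; the stated basis being 1000 lb — a pure rounding effect).
Summing the batch: Σ batch = 1141 lb; Σ batch·LOI gives LOI loss = 140.6 lb; the yield ratio, glass ÷ batch: 87.67%.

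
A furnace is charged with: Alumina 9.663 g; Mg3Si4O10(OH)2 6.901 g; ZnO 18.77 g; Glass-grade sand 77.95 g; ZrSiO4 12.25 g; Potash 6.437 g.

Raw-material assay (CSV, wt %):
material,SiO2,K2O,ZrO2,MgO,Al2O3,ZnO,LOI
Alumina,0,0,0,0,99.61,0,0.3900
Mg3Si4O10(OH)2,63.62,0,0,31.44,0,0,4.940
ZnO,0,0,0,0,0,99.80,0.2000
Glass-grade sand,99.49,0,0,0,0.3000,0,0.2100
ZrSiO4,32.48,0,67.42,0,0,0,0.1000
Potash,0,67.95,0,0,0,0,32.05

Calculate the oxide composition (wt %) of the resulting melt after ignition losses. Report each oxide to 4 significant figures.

Glass mass = 129.3 g (batch 132.0 − LOI 2.655).
Composition: SiO2 66.44%, K2O 3.382%, ZrO2 6.387%, MgO 1.678%, Al2O3 7.624%, ZnO 14.49%

Intermediates are printed (rounded to four significant digits) in the working; all internal work keeps exact precision throughout. Exactly one rounding goes into each reported result — all derived quantities are carried at full precision (the totals, net glass mass, the six compositions, the yield, LOI) from the weighed amounts per 129.3 g of glass precisely as stated by either problem or answer.
Oxide masses out of the charge:
  SiO2: 6.901·0.6362 + 77.95·0.9949 + 12.25·0.3248 = 85.92 g
  K2O: 6.437·0.6795 = 4.374 g
  ZrO2: 12.25·0.6742 = 8.259 g
  MgO: 6.901·0.3144 = 2.170 g
  Al2O3: 9.663·0.9961 + 77.95·0.003000 = 9.859 g
  ZnO: 18.77·0.9980 = 18.73 g
LOI: 9.663·0.003900 + 6.901·0.04940 + 18.77·0.002000 + 77.95·0.002100 + 12.25·0.001000 + 6.437·0.3205 = 2.655 g
The glass mass, total less LOI, = 132.0 − 2.655 = 129.3 g (equal to the oxide-mass sum)
each wt % is 100 × oxide ÷ glass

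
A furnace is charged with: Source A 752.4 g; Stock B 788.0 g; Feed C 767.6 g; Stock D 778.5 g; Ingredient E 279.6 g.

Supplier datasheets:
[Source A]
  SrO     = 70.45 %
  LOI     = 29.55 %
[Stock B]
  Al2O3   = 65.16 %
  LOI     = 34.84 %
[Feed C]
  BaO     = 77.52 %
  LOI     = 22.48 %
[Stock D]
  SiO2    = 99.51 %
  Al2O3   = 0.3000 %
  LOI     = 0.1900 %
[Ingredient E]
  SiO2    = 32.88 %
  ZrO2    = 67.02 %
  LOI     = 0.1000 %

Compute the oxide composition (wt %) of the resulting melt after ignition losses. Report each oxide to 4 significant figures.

All internal work maintains full float precision at every stage — values along the way are shown with 4-significant-figure rounding on the page — every reported value sees exactly one rounding — the derived quantities are recomputed starting from the weights at 2695 g of glass at full float precision (five oxide percentages, LOI, totals, glass mass, yield), exactly as shown in question or answer.
Oxide-by-oxide delivered mass:
  SiO2: 778.5·0.9951 + 279.6·0.3288 = 866.6 g
  SrO: 752.4·0.7045 = 530.1 g
  Al2O3: 788.0·0.6516 + 778.5·0.003000 = 515.8 g
  ZrO2: 279.6·0.6702 = 187.4 g
  BaO: 767.6·0.7752 = 595.0 g
LOI: 752.4·0.2955 + 788.0·0.3484 + 767.6·0.2248 + 778.5·0.001900 + 279.6·0.001000 = 671.2 g
batch − LOI leaves glass = 3366 − 671.2 = 2695 g (= the summed oxide contributions)
percent share: oxide ÷ glass, ×100

Glass mass = 2695 g (batch 3366 − LOI 671.2).
Composition: SiO2 32.16%, SrO 19.67%, Al2O3 19.14%, ZrO2 6.953%, BaO 22.08%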